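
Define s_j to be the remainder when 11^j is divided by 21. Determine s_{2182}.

Listing terms: s_0 = 1, s_1 = 11, s_2 = 16, s_3 = 8, s_4 = 4, s_5 = 2, s_6 = 1.
The sequence repeats with period 6.
(2182 - 0) mod 6 = 4, so s_{2182} = s_4 = 4.

4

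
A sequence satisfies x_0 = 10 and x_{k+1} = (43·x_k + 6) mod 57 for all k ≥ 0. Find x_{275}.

7

x_0 = 10, x_1 = 37, x_2 = 1, x_3 = 49, x_4 = 4, x_5 = 7, x_6 = 22, x_7 = 40, x_8 = 16, x_9 = 10.
Since x_9 = x_0 = 10, the sequence is periodic with period 9.
So x_{275} = x_{0 + ((275-0) mod 9)} = x_5 = 7.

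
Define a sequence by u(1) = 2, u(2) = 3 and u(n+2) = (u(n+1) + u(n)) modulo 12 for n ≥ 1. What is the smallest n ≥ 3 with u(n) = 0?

Computing terms: u(1) = 2,  u(2) = 3,  u(3) = 5,  u(4) = 8,  u(5) = 1,  u(6) = 9,  u(7) = 10,  u(8) = 7,  u(9) = 5,  u(10) = 0,  u(11) = 5,  u(12) = 5,  u(13) = 10,  u(14) = 3,  u(15) = 1,  u(16) = 4,  u(17) = 5,  u(18) = 9,  u(19) = 2,  u(20) = 11,  u(21) = 1,  u(22) = 0,  u(23) = 1,  u(24) = 1,  u(25) = 2,  u(26) = 3.
The sequence repeats with period 24.
The value 0 first appears (with n ≥ 3) at u(10).

10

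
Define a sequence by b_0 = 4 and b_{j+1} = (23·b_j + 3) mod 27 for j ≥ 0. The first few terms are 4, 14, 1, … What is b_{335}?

Computing terms: b_0 = 4,  b_1 = 14,  b_2 = 1,  b_3 = 26,  b_4 = 7,  b_5 = 2,  b_6 = 22,  b_7 = 23,  b_8 = 19,  b_9 = 8,  b_{10} = 25,  b_{11} = 11,  b_{12} = 13,  b_{13} = 5,  b_{14} = 10,  b_{15} = 17,  b_{16} = 16,  b_{17} = 20,  b_{18} = 4.
Since b_{18} = b_0 = 4, the sequence is periodic with period 18.
(335 - 0) mod 18 = 11, so b_{335} = b_{11} = 11.

11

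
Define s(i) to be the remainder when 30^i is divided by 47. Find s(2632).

s(0) = 1; s(1) = 30; s(2) = 7; s(3) = 22; s(4) = 2; s(5) = 13; s(6) = 14; s(7) = 44; s(8) = 4; s(9) = 26; s(10) = 28; s(11) = 41; s(12) = 8; s(13) = 5; s(14) = 9; s(15) = 35; s(16) = 16; s(17) = 10; s(18) = 18; s(19) = 23; s(20) = 32; s(21) = 20; s(22) = 36; s(23) = 46; s(24) = 17; s(25) = 40; s(26) = 25; s(27) = 45; s(28) = 34; s(29) = 33; s(30) = 3; s(31) = 43; s(32) = 21; s(33) = 19; s(34) = 6; s(35) = 39; s(36) = 42; s(37) = 38; s(38) = 12; s(39) = 31; s(40) = 37; s(41) = 29; s(42) = 24; s(43) = 15; s(44) = 27; s(45) = 11; s(46) = 1.
The sequence repeats with period 46.
So s(2632) = s(0 + ((2632-0) mod 46)) = s(10) = 28.

28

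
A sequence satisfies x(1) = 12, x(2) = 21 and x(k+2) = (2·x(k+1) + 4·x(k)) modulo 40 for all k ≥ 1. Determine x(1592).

x(1) = 12, x(2) = 21, x(3) = 10, x(4) = 24, x(5) = 8, x(6) = 32, x(7) = 16, x(8) = 0, x(9) = 24, x(10) = 8.
Since (x(9), x(10)) = (x(4), x(5)) = (24, 8) (two consecutive terms determine the rest), the sequence is eventually periodic: after a pre-period of length 3 it cycles with period 5.
For k ≥ 4, x(k) depends only on (k - 4) mod 5. (1592 - 4) mod 5 = 3, so x(1592) = x(7) = 16.

16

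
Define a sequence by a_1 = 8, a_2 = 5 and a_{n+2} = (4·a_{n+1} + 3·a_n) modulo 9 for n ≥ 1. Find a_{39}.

Computing terms: a_1 = 8, a_2 = 5, a_3 = 8, a_4 = 2, a_5 = 5, a_6 = 8.
Since (a_5, a_6) = (a_2, a_3) = (5, 8) (two consecutive terms determine the rest), the sequence is eventually periodic: after a pre-period of length 1 it cycles with period 3.
For n ≥ 2, a_n depends only on (n - 2) mod 3. (39 - 2) mod 3 = 1, so a_{39} = a_3 = 8.

8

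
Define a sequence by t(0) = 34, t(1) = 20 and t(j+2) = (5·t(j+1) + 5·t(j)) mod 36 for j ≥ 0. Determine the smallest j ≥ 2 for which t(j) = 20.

Computing terms: t(0) = 34; t(1) = 20; t(2) = 18; t(3) = 10; t(4) = 32; t(5) = 30; t(6) = 22; t(7) = 8; t(8) = 6; t(9) = 34; t(10) = 20.
Since (t(9), t(10)) = (t(0), t(1)) = (34, 20) (two consecutive terms determine the rest), the sequence is periodic with period 9.
The value 20 next appears (with j ≥ 2) at t(10).

10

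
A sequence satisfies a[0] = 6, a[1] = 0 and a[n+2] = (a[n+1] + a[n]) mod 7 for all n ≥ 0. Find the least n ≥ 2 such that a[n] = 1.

a[0] = 6,  a[1] = 0,  a[2] = 6,  a[3] = 6,  a[4] = 5,  a[5] = 4,  a[6] = 2,  a[7] = 6,  a[8] = 1,  a[9] = 0,  a[10] = 1,  a[11] = 1,  a[12] = 2,  a[13] = 3,  a[14] = 5,  a[15] = 1,  a[16] = 6,  a[17] = 0.
Since (a[16], a[17]) = (a[0], a[1]) = (6, 0) (two consecutive terms determine the rest), the sequence is periodic with period 16.
The value 1 first appears (with n ≥ 2) at a[8].

8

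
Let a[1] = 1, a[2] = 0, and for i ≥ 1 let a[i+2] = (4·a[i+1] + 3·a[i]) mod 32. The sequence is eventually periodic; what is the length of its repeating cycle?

a[1] = 1,  a[2] = 0,  a[3] = 3,  a[4] = 12,  a[5] = 25,  a[6] = 8,  a[7] = 11,  a[8] = 4,  a[9] = 17,  a[10] = 16,  a[11] = 19,  a[12] = 28,  a[13] = 9,  a[14] = 24,  a[15] = 27,  a[16] = 20,  a[17] = 1,  a[18] = 0.
The sequence repeats with period 16.

16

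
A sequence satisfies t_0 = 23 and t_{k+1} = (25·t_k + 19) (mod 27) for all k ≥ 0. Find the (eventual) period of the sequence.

27

We have t_0 = 23, t_1 = 0, t_2 = 19, t_3 = 8, t_4 = 3, t_5 = 13, t_6 = 20, t_7 = 6, t_8 = 7, t_9 = 5, t_{10} = 9, t_{11} = 1, t_{12} = 17, t_{13} = 12, t_{14} = 22, t_{15} = 2, t_{16} = 15, t_{17} = 16, t_{18} = 14, t_{19} = 18, t_{20} = 10, t_{21} = 26, t_{22} = 21, t_{23} = 4, t_{24} = 11, t_{25} = 24, t_{26} = 25, t_{27} = 23.
The sequence repeats with period 27.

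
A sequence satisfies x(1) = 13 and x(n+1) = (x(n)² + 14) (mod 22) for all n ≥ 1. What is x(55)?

1

x(1) = 13; x(2) = 7; x(3) = 19; x(4) = 1; x(5) = 15; x(6) = 19.
Since x(6) = x(3) = 19, the sequence is eventually periodic: after a pre-period of length 2 it cycles with period 3.
For n ≥ 3, x(n) depends only on (n - 3) mod 3. (55 - 3) mod 3 = 1, so x(55) = x(4) = 1.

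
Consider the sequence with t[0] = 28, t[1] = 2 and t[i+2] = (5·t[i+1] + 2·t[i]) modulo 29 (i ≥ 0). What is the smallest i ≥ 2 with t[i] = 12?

Computing terms: t[0] = 28; t[1] = 2; t[2] = 8; t[3] = 15; t[4] = 4; t[5] = 21; t[6] = 26; t[7] = 27; t[8] = 13; t[9] = 3; t[10] = 12; t[11] = 8; t[12] = 6; t[13] = 17; t[14] = 10; t[15] = 26; t[16] = 5; t[17] = 19; t[18] = 18; t[19] = 12; t[20] = 9; t[21] = 11; t[22] = 15; t[23] = 10; t[24] = 22; t[25] = 14; t[26] = 27; t[27] = 18; t[28] = 28; t[29] = 2.
Since (t[28], t[29]) = (t[0], t[1]) = (28, 2) (two consecutive terms determine the rest), the sequence is periodic with period 28.
The value 12 first appears (with i ≥ 2) at t[10].

10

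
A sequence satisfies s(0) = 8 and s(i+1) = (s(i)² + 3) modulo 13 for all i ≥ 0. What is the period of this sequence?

s(0) = 8, s(1) = 2, s(2) = 7, s(3) = 0, s(4) = 3, s(5) = 12, s(6) = 4, s(7) = 6, s(8) = 0.
Since s(8) = s(3) = 0, the sequence is eventually periodic: after a pre-period of length 3 it cycles with period 5.

5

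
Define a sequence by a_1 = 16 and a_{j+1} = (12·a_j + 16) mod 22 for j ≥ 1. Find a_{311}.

4

a_1 = 16,  a_2 = 10,  a_3 = 4,  a_4 = 20,  a_5 = 14,  a_6 = 8,  a_7 = 2,  a_8 = 18,  a_9 = 12,  a_{10} = 6,  a_{11} = 0,  a_{12} = 16.
Since a_{12} = a_1 = 16, the sequence is periodic with period 11.
(311 - 1) mod 11 = 2, so a_{311} = a_3 = 4.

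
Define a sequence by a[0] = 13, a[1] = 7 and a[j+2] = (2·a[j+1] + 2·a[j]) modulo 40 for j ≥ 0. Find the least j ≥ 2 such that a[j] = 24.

We have a[0] = 13; a[1] = 7; a[2] = 0; a[3] = 14; a[4] = 28; a[5] = 4; a[6] = 24; a[7] = 16; a[8] = 0; a[9] = 32; a[10] = 24; a[11] = 32; a[12] = 32; a[13] = 8; a[14] = 0; a[15] = 16; a[16] = 32; a[17] = 16; a[18] = 16; a[19] = 24; a[20] = 0; a[21] = 8; a[22] = 16; a[23] = 8; a[24] = 8; a[25] = 32; a[26] = 0; a[27] = 24; a[28] = 8; a[29] = 24; a[30] = 24; a[31] = 16.
Since (a[30], a[31]) = (a[6], a[7]) = (24, 16) (two consecutive terms determine the rest), the sequence is eventually periodic: after a pre-period of length 6 it cycles with period 24.
The value 24 first appears (with j ≥ 2) at a[6].

6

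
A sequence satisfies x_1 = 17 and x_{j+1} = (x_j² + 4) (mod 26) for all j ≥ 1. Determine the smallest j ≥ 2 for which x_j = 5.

4

Listing terms: x_1 = 17,  x_2 = 7,  x_3 = 1,  x_4 = 5,  x_5 = 3,  x_6 = 13,  x_7 = 17.
The sequence repeats with period 6.
The value 5 first appears (with j ≥ 2) at x_4.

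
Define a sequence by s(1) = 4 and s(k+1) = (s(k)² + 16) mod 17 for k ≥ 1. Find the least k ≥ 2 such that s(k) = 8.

4

We have s(1) = 4; s(2) = 15; s(3) = 3; s(4) = 8; s(5) = 12; s(6) = 7; s(7) = 14; s(8) = 8.
Since s(8) = s(4) = 8, the sequence is eventually periodic: after a pre-period of length 3 it cycles with period 4.
The value 8 first appears (with k ≥ 2) at s(4).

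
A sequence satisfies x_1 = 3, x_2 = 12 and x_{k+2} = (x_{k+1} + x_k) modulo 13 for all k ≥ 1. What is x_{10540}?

11

Computing terms: x_1 = 3; x_2 = 12; x_3 = 2; x_4 = 1; x_5 = 3; x_6 = 4; x_7 = 7; x_8 = 11; x_9 = 5; x_{10} = 3; x_{11} = 8; x_{12} = 11; x_{13} = 6; x_{14} = 4; x_{15} = 10; x_{16} = 1; x_{17} = 11; x_{18} = 12; x_{19} = 10; x_{20} = 9; x_{21} = 6; x_{22} = 2; x_{23} = 8; x_{24} = 10; x_{25} = 5; x_{26} = 2; x_{27} = 7; x_{28} = 9; x_{29} = 3; x_{30} = 12.
The sequence repeats with period 28.
So x_{10540} = x_{1 + ((10540-1) mod 28)} = x_{12} = 11.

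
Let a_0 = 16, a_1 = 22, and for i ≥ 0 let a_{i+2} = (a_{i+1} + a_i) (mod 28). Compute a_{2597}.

18

Listing terms: a_0 = 16,  a_1 = 22,  a_2 = 10,  a_3 = 4,  a_4 = 14,  a_5 = 18,  a_6 = 4,  a_7 = 22,  a_8 = 26,  a_9 = 20,  a_{10} = 18,  a_{11} = 10,  a_{12} = 0,  a_{13} = 10,  a_{14} = 10,  a_{15} = 20,  a_{16} = 2,  a_{17} = 22,  a_{18} = 24,  a_{19} = 18,  a_{20} = 14,  a_{21} = 4,  a_{22} = 18,  a_{23} = 22,  a_{24} = 12,  a_{25} = 6,  a_{26} = 18,  a_{27} = 24,  a_{28} = 14,  a_{29} = 10,  a_{30} = 24,  a_{31} = 6,  a_{32} = 2,  a_{33} = 8,  a_{34} = 10,  a_{35} = 18,  a_{36} = 0,  a_{37} = 18,  a_{38} = 18,  a_{39} = 8,  a_{40} = 26,  a_{41} = 6,  a_{42} = 4,  a_{43} = 10,  a_{44} = 14,  a_{45} = 24,  a_{46} = 10,  a_{47} = 6,  a_{48} = 16,  a_{49} = 22.
The sequence repeats with period 48.
So a_{2597} = a_{0 + ((2597-0) mod 48)} = a_5 = 18.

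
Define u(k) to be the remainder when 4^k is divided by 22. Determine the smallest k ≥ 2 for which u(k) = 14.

u(1) = 4; u(2) = 16; u(3) = 20; u(4) = 14; u(5) = 12; u(6) = 4.
The sequence repeats with period 5.
The value 14 first appears (with k ≥ 2) at u(4).

4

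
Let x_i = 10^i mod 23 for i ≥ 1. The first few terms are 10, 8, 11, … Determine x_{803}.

x_1 = 10, x_2 = 8, x_3 = 11, x_4 = 18, x_5 = 19, x_6 = 6, x_7 = 14, x_8 = 2, x_9 = 20, x_{10} = 16, x_{11} = 22, x_{12} = 13, x_{13} = 15, x_{14} = 12, x_{15} = 5, x_{16} = 4, x_{17} = 17, x_{18} = 9, x_{19} = 21, x_{20} = 3, x_{21} = 7, x_{22} = 1, x_{23} = 10.
The sequence repeats with period 22.
So x_{803} = x_{1 + ((803-1) mod 22)} = x_{11} = 22.

22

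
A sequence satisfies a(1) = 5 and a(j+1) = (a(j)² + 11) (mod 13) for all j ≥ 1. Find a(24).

7

a(1) = 5; a(2) = 10; a(3) = 7; a(4) = 8; a(5) = 10.
Since a(5) = a(2) = 10, the sequence is eventually periodic: after a pre-period of length 1 it cycles with period 3.
For j ≥ 2, a(j) depends only on (j - 2) mod 3. (24 - 2) mod 3 = 1, so a(24) = a(3) = 7.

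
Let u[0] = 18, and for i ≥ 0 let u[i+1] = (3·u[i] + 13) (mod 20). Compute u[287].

We have u[0] = 18; u[1] = 7; u[2] = 14; u[3] = 15; u[4] = 18.
Since u[4] = u[0] = 18, the sequence is periodic with period 4.
(287 - 0) mod 4 = 3, so u[287] = u[3] = 15.

15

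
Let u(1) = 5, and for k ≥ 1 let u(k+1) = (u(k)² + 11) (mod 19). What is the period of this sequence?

We have u(1) = 5, u(2) = 17, u(3) = 15, u(4) = 8, u(5) = 18, u(6) = 12, u(7) = 3, u(8) = 1, u(9) = 12.
Since u(9) = u(6) = 12, the sequence is eventually periodic: after a pre-period of length 5 it cycles with period 3.

3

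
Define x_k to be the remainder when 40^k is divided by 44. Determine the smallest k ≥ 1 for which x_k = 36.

We have x_0 = 1,  x_1 = 40,  x_2 = 16,  x_3 = 24,  x_4 = 36,  x_5 = 32,  x_6 = 4,  x_7 = 28,  x_8 = 20,  x_9 = 8,  x_{10} = 12,  x_{11} = 40.
Since x_{11} = x_1 = 40, the sequence is eventually periodic: after a pre-period of length 1 it cycles with period 10.
The value 36 first appears (with k ≥ 1) at x_4.

4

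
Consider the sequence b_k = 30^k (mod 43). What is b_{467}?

We have b_1 = 30; b_2 = 40; b_3 = 39; b_4 = 9; b_5 = 12; b_6 = 16; b_7 = 7; b_8 = 38; b_9 = 22; b_{10} = 15; b_{11} = 20; b_{12} = 41; b_{13} = 26; b_{14} = 6; b_{15} = 8; b_{16} = 25; b_{17} = 19; b_{18} = 11; b_{19} = 29; b_{20} = 10; b_{21} = 42; b_{22} = 13; b_{23} = 3; b_{24} = 4; b_{25} = 34; b_{26} = 31; b_{27} = 27; b_{28} = 36; b_{29} = 5; b_{30} = 21; b_{31} = 28; b_{32} = 23; b_{33} = 2; b_{34} = 17; b_{35} = 37; b_{36} = 35; b_{37} = 18; b_{38} = 24; b_{39} = 32; b_{40} = 14; b_{41} = 33; b_{42} = 1; b_{43} = 30.
The sequence repeats with period 42.
(467 - 1) mod 42 = 4, so b_{467} = b_5 = 12.

12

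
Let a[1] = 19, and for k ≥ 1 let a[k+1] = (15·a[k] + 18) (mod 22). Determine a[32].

17

a[1] = 19, a[2] = 17, a[3] = 9, a[4] = 21, a[5] = 3, a[6] = 19.
The sequence repeats with period 5.
(32 - 1) mod 5 = 1, so a[32] = a[2] = 17.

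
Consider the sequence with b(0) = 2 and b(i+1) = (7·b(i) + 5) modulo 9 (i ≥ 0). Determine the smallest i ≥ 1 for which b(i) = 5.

6

We have b(0) = 2, b(1) = 1, b(2) = 3, b(3) = 8, b(4) = 7, b(5) = 0, b(6) = 5, b(7) = 4, b(8) = 6, b(9) = 2.
The sequence repeats with period 9.
The value 5 first appears (with i ≥ 1) at b(6).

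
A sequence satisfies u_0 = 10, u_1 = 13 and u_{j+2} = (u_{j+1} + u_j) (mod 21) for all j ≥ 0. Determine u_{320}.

10

We have u_0 = 10, u_1 = 13, u_2 = 2, u_3 = 15, u_4 = 17, u_5 = 11, u_6 = 7, u_7 = 18, u_8 = 4, u_9 = 1, u_{10} = 5, u_{11} = 6, u_{12} = 11, u_{13} = 17, u_{14} = 7, u_{15} = 3, u_{16} = 10, u_{17} = 13.
Since (u_{16}, u_{17}) = (u_0, u_1) = (10, 13) (two consecutive terms determine the rest), the sequence is periodic with period 16.
(320 - 0) mod 16 = 0, so u_{320} = u_0 = 10.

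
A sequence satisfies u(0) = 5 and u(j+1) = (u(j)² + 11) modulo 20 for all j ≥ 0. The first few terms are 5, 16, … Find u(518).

Computing terms: u(0) = 5; u(1) = 16; u(2) = 7; u(3) = 0; u(4) = 11; u(5) = 12; u(6) = 15; u(7) = 16.
Since u(7) = u(1) = 16, the sequence is eventually periodic: after a pre-period of length 1 it cycles with period 6.
For j ≥ 1, u(j) depends only on (j - 1) mod 6. (518 - 1) mod 6 = 1, so u(518) = u(2) = 7.

7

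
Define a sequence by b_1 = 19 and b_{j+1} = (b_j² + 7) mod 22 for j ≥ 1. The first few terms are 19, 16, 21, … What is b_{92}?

Listing terms: b_1 = 19,  b_2 = 16,  b_3 = 21,  b_4 = 8,  b_5 = 5,  b_6 = 10,  b_7 = 19.
Since b_7 = b_1 = 19, the sequence is periodic with period 6.
(92 - 1) mod 6 = 1, so b_{92} = b_2 = 16.

16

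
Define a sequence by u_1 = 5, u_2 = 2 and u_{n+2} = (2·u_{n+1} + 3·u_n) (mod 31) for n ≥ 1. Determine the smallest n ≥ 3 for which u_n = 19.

3

Computing terms: u_1 = 5; u_2 = 2; u_3 = 19; u_4 = 13; u_5 = 21; u_6 = 19; u_7 = 8; u_8 = 11; u_9 = 15; u_{10} = 1; u_{11} = 16; u_{12} = 4; u_{13} = 25; u_{14} = 0; u_{15} = 13; u_{16} = 26; u_{17} = 29; u_{18} = 12; u_{19} = 18; u_{20} = 10; u_{21} = 12; u_{22} = 23; u_{23} = 20; u_{24} = 16; u_{25} = 30; u_{26} = 15; u_{27} = 27; u_{28} = 6; u_{29} = 0; u_{30} = 18; u_{31} = 5; u_{32} = 2.
Since (u_{31}, u_{32}) = (u_1, u_2) = (5, 2) (two consecutive terms determine the rest), the sequence is periodic with period 30.
The value 19 first appears (with n ≥ 3) at u_3.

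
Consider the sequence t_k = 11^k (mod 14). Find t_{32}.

9

t_1 = 11, t_2 = 9, t_3 = 1, t_4 = 11.
The sequence repeats with period 3.
(32 - 1) mod 3 = 1, so t_{32} = t_2 = 9.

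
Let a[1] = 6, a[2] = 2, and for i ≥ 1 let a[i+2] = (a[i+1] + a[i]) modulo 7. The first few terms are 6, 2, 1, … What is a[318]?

Listing terms: a[1] = 6,  a[2] = 2,  a[3] = 1,  a[4] = 3,  a[5] = 4,  a[6] = 0,  a[7] = 4,  a[8] = 4,  a[9] = 1,  a[10] = 5,  a[11] = 6,  a[12] = 4,  a[13] = 3,  a[14] = 0,  a[15] = 3,  a[16] = 3,  a[17] = 6,  a[18] = 2.
The sequence repeats with period 16.
(318 - 1) mod 16 = 13, so a[318] = a[14] = 0.

0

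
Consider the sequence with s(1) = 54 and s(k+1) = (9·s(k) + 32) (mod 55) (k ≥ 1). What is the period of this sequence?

s(1) = 54, s(2) = 23, s(3) = 19, s(4) = 38, s(5) = 44, s(6) = 43, s(7) = 34, s(8) = 8, s(9) = 49, s(10) = 33, s(11) = 54.
Since s(11) = s(1) = 54, the sequence is periodic with period 10.

10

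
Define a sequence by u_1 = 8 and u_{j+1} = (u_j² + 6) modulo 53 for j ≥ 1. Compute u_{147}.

16

Listing terms: u_1 = 8, u_2 = 17, u_3 = 30, u_4 = 5, u_5 = 31, u_6 = 13, u_7 = 16, u_8 = 50, u_9 = 15, u_{10} = 19, u_{11} = 49, u_{12} = 22, u_{13} = 13.
Since u_{13} = u_6 = 13, the sequence is eventually periodic: after a pre-period of length 5 it cycles with period 7.
For j ≥ 6, u_j depends only on (j - 6) mod 7. (147 - 6) mod 7 = 1, so u_{147} = u_7 = 16.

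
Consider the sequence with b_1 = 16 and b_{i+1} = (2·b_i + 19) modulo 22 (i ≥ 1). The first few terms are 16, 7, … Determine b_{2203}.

We have b_1 = 16, b_2 = 7, b_3 = 11, b_4 = 19, b_5 = 13, b_6 = 1, b_7 = 21, b_8 = 17, b_9 = 9, b_{10} = 15, b_{11} = 5, b_{12} = 7.
Since b_{12} = b_2 = 7, the sequence is eventually periodic: after a pre-period of length 1 it cycles with period 10.
For i ≥ 2, b_i depends only on (i - 2) mod 10. (2203 - 2) mod 10 = 1, so b_{2203} = b_3 = 11.

11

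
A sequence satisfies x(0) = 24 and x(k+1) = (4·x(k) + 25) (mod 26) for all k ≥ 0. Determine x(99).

7

x(0) = 24; x(1) = 17; x(2) = 15; x(3) = 7; x(4) = 1; x(5) = 3; x(6) = 11; x(7) = 17.
Since x(7) = x(1) = 17, the sequence is eventually periodic: after a pre-period of length 1 it cycles with period 6.
For k ≥ 1, x(k) depends only on (k - 1) mod 6. (99 - 1) mod 6 = 2, so x(99) = x(3) = 7.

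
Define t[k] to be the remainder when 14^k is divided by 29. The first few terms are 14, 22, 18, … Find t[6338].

Computing terms: t[1] = 14, t[2] = 22, t[3] = 18, t[4] = 20, t[5] = 19, t[6] = 5, t[7] = 12, t[8] = 23, t[9] = 3, t[10] = 13, t[11] = 8, t[12] = 25, t[13] = 2, t[14] = 28, t[15] = 15, t[16] = 7, t[17] = 11, t[18] = 9, t[19] = 10, t[20] = 24, t[21] = 17, t[22] = 6, t[23] = 26, t[24] = 16, t[25] = 21, t[26] = 4, t[27] = 27, t[28] = 1, t[29] = 14.
The sequence repeats with period 28.
So t[6338] = t[1 + ((6338-1) mod 28)] = t[10] = 13.

13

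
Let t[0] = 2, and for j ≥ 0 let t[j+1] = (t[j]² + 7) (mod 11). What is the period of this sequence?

3

t[0] = 2,  t[1] = 0,  t[2] = 7,  t[3] = 1,  t[4] = 8,  t[5] = 5,  t[6] = 10,  t[7] = 8.
Since t[7] = t[4] = 8, the sequence is eventually periodic: after a pre-period of length 4 it cycles with period 3.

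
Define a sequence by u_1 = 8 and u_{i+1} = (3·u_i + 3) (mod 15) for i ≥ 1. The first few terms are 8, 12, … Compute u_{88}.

0

We have u_1 = 8, u_2 = 12, u_3 = 9, u_4 = 0, u_5 = 3, u_6 = 12.
Since u_6 = u_2 = 12, the sequence is eventually periodic: after a pre-period of length 1 it cycles with period 4.
For i ≥ 2, u_i depends only on (i - 2) mod 4. (88 - 2) mod 4 = 2, so u_{88} = u_4 = 0.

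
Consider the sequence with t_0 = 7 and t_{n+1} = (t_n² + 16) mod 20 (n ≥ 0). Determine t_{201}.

17

We have t_0 = 7; t_1 = 5; t_2 = 1; t_3 = 17; t_4 = 5.
Since t_4 = t_1 = 5, the sequence is eventually periodic: after a pre-period of length 1 it cycles with period 3.
For n ≥ 1, t_n depends only on (n - 1) mod 3. (201 - 1) mod 3 = 2, so t_{201} = t_3 = 17.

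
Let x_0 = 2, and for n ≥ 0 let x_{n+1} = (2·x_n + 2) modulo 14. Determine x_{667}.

x_0 = 2,  x_1 = 6,  x_2 = 0,  x_3 = 2.
The sequence repeats with period 3.
So x_{667} = x_{0 + ((667-0) mod 3)} = x_1 = 6.

6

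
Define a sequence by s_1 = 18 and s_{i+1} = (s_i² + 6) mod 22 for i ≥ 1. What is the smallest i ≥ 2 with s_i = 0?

2

s_1 = 18,  s_2 = 0,  s_3 = 6,  s_4 = 20,  s_5 = 10,  s_6 = 18.
Since s_6 = s_1 = 18, the sequence is periodic with period 5.
The value 0 first appears (with i ≥ 2) at s_2.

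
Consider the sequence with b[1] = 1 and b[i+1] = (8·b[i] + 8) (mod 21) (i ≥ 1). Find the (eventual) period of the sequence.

b[1] = 1, b[2] = 16, b[3] = 10, b[4] = 4, b[5] = 19, b[6] = 13, b[7] = 7, b[8] = 1.
Since b[8] = b[1] = 1, the sequence is periodic with period 7.

7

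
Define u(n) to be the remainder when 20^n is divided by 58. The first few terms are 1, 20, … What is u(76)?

u(0) = 1, u(1) = 20, u(2) = 52, u(3) = 54, u(4) = 36, u(5) = 24, u(6) = 16, u(7) = 30, u(8) = 20.
Since u(8) = u(1) = 20, the sequence is eventually periodic: after a pre-period of length 1 it cycles with period 7.
For n ≥ 1, u(n) depends only on (n - 1) mod 7. (76 - 1) mod 7 = 5, so u(76) = u(6) = 16.

16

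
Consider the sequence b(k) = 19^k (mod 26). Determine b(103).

7

b(1) = 19, b(2) = 23, b(3) = 21, b(4) = 9, b(5) = 15, b(6) = 25, b(7) = 7, b(8) = 3, b(9) = 5, b(10) = 17, b(11) = 11, b(12) = 1, b(13) = 19.
The sequence repeats with period 12.
(103 - 1) mod 12 = 6, so b(103) = b(7) = 7.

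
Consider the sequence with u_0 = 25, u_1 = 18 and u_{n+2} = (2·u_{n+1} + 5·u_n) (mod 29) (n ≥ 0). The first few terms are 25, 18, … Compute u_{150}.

23

Listing terms: u_0 = 25, u_1 = 18, u_2 = 16, u_3 = 6, u_4 = 5, u_5 = 11, u_6 = 18, u_7 = 4, u_8 = 11, u_9 = 13, u_{10} = 23, u_{11} = 24, u_{12} = 18, u_{13} = 11, u_{14} = 25, u_{15} = 18.
The sequence repeats with period 14.
So u_{150} = u_{0 + ((150-0) mod 14)} = u_{10} = 23.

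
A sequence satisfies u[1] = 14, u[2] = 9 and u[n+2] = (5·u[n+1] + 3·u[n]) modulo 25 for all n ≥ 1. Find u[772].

We have u[1] = 14,  u[2] = 9,  u[3] = 12,  u[4] = 12,  u[5] = 21,  u[6] = 16,  u[7] = 18,  u[8] = 13,  u[9] = 19,  u[10] = 9,  u[11] = 2,  u[12] = 12,  u[13] = 16,  u[14] = 16,  u[15] = 3,  u[16] = 13,  u[17] = 24,  u[18] = 9,  u[19] = 17,  u[20] = 12,  u[21] = 11,  u[22] = 16,  u[23] = 13,  u[24] = 13,  u[25] = 4,  u[26] = 9,  u[27] = 7,  u[28] = 12,  u[29] = 6,  u[30] = 16,  u[31] = 23,  u[32] = 13,  u[33] = 9,  u[34] = 9,  u[35] = 22,  u[36] = 12,  u[37] = 1,  u[38] = 16,  u[39] = 8,  u[40] = 13,  u[41] = 14,  u[42] = 9.
Since (u[41], u[42]) = (u[1], u[2]) = (14, 9) (two consecutive terms determine the rest), the sequence is periodic with period 40.
So u[772] = u[1 + ((772-1) mod 40)] = u[12] = 12.

12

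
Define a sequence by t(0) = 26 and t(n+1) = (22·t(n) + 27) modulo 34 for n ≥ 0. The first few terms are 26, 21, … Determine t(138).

33

Computing terms: t(0) = 26, t(1) = 21, t(2) = 13, t(3) = 7, t(4) = 11, t(5) = 31, t(6) = 29, t(7) = 19, t(8) = 3, t(9) = 25, t(10) = 33, t(11) = 5, t(12) = 1, t(13) = 15, t(14) = 17, t(15) = 27, t(16) = 9, t(17) = 21.
Since t(17) = t(1) = 21, the sequence is eventually periodic: after a pre-period of length 1 it cycles with period 16.
For n ≥ 1, t(n) depends only on (n - 1) mod 16. (138 - 1) mod 16 = 9, so t(138) = t(10) = 33.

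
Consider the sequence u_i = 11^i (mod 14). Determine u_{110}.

Computing terms: u_1 = 11,  u_2 = 9,  u_3 = 1,  u_4 = 11.
Since u_4 = u_1 = 11, the sequence is periodic with period 3.
So u_{110} = u_{1 + ((110-1) mod 3)} = u_2 = 9.

9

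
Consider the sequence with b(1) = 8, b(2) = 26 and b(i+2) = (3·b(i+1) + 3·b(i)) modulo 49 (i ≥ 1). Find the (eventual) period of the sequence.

42

b(1) = 8, b(2) = 26, b(3) = 4, b(4) = 41, b(5) = 37, b(6) = 38, b(7) = 29, b(8) = 5, b(9) = 4, b(10) = 27, b(11) = 44, b(12) = 17, b(13) = 36, b(14) = 12, b(15) = 46, b(16) = 27, b(17) = 23, b(18) = 3, b(19) = 29, b(20) = 47, b(21) = 32, b(22) = 41, b(23) = 23, b(24) = 45, b(25) = 8, b(26) = 12, b(27) = 11, b(28) = 20, b(29) = 44, b(30) = 45, b(31) = 22, b(32) = 5, b(33) = 32, b(34) = 13, b(35) = 37, b(36) = 3, b(37) = 22, b(38) = 26, b(39) = 46, b(40) = 20, b(41) = 2, b(42) = 17, b(43) = 8, b(44) = 26.
Since (b(43), b(44)) = (b(1), b(2)) = (8, 26) (two consecutive terms determine the rest), the sequence is periodic with period 42.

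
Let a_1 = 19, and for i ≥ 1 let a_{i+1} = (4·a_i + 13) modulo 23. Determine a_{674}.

We have a_1 = 19, a_2 = 20, a_3 = 1, a_4 = 17, a_5 = 12, a_6 = 15, a_7 = 4, a_8 = 6, a_9 = 14, a_{10} = 0, a_{11} = 13, a_{12} = 19.
The sequence repeats with period 11.
(674 - 1) mod 11 = 2, so a_{674} = a_3 = 1.

1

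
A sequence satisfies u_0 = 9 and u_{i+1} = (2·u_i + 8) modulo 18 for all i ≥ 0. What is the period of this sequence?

Computing terms: u_0 = 9; u_1 = 8; u_2 = 6; u_3 = 2; u_4 = 12; u_5 = 14; u_6 = 0; u_7 = 8.
Since u_7 = u_1 = 8, the sequence is eventually periodic: after a pre-period of length 1 it cycles with period 6.

6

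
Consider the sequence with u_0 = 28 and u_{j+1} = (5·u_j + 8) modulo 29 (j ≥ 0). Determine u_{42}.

28

Computing terms: u_0 = 28; u_1 = 3; u_2 = 23; u_3 = 7; u_4 = 14; u_5 = 20; u_6 = 21; u_7 = 26; u_8 = 22; u_9 = 2; u_{10} = 18; u_{11} = 11; u_{12} = 5; u_{13} = 4; u_{14} = 28.
The sequence repeats with period 14.
(42 - 0) mod 14 = 0, so u_{42} = u_0 = 28.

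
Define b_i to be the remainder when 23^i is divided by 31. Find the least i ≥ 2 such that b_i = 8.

6

Computing terms: b_1 = 23,  b_2 = 2,  b_3 = 15,  b_4 = 4,  b_5 = 30,  b_6 = 8,  b_7 = 29,  b_8 = 16,  b_9 = 27,  b_{10} = 1,  b_{11} = 23.
Since b_{11} = b_1 = 23, the sequence is periodic with period 10.
The value 8 first appears (with i ≥ 2) at b_6.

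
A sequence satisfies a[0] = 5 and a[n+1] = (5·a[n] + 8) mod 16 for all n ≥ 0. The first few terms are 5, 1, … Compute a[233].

a[0] = 5, a[1] = 1, a[2] = 13, a[3] = 9, a[4] = 5.
Since a[4] = a[0] = 5, the sequence is periodic with period 4.
(233 - 0) mod 4 = 1, so a[233] = a[1] = 1.

1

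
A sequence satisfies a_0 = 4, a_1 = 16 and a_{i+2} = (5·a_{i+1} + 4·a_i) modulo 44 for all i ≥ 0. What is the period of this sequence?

40

Listing terms: a_0 = 4,  a_1 = 16,  a_2 = 8,  a_3 = 16,  a_4 = 24,  a_5 = 8,  a_6 = 4,  a_7 = 8,  a_8 = 12,  a_9 = 4,  a_{10} = 24,  a_{11} = 4,  a_{12} = 28,  a_{13} = 24,  a_{14} = 12,  a_{15} = 24,  a_{16} = 36,  a_{17} = 12,  a_{18} = 28,  a_{19} = 12,  a_{20} = 40,  a_{21} = 28,  a_{22} = 36,  a_{23} = 28,  a_{24} = 20,  a_{25} = 36,  a_{26} = 40,  a_{27} = 36,  a_{28} = 32,  a_{29} = 40,  a_{30} = 20,  a_{31} = 40,  a_{32} = 16,  a_{33} = 20,  a_{34} = 32,  a_{35} = 20,  a_{36} = 8,  a_{37} = 32,  a_{38} = 16,  a_{39} = 32,  a_{40} = 4,  a_{41} = 16.
The sequence repeats with period 40.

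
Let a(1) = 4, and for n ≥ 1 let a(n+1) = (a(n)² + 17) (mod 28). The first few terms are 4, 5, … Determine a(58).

a(1) = 4; a(2) = 5; a(3) = 14; a(4) = 17; a(5) = 26; a(6) = 21; a(7) = 10; a(8) = 5.
Since a(8) = a(2) = 5, the sequence is eventually periodic: after a pre-period of length 1 it cycles with period 6.
For n ≥ 2, a(n) depends only on (n - 2) mod 6. (58 - 2) mod 6 = 2, so a(58) = a(4) = 17.

17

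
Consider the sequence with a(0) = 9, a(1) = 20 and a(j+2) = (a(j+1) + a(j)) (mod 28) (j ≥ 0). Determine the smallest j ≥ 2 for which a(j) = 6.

10

We have a(0) = 9; a(1) = 20; a(2) = 1; a(3) = 21; a(4) = 22; a(5) = 15; a(6) = 9; a(7) = 24; a(8) = 5; a(9) = 1; a(10) = 6; a(11) = 7; a(12) = 13; a(13) = 20; a(14) = 5; a(15) = 25; a(16) = 2; a(17) = 27; a(18) = 1; a(19) = 0; a(20) = 1; a(21) = 1; a(22) = 2; a(23) = 3; a(24) = 5; a(25) = 8; a(26) = 13; a(27) = 21; a(28) = 6; a(29) = 27; a(30) = 5; a(31) = 4; a(32) = 9; a(33) = 13; a(34) = 22; a(35) = 7; a(36) = 1; a(37) = 8; a(38) = 9; a(39) = 17; a(40) = 26; a(41) = 15; a(42) = 13; a(43) = 0; a(44) = 13; a(45) = 13; a(46) = 26; a(47) = 11; a(48) = 9; a(49) = 20.
Since (a(48), a(49)) = (a(0), a(1)) = (9, 20) (two consecutive terms determine the rest), the sequence is periodic with period 48.
The value 6 first appears (with j ≥ 2) at a(10).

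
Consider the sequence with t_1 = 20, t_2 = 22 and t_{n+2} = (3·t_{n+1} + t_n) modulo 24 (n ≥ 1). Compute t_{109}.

20

Computing terms: t_1 = 20; t_2 = 22; t_3 = 14; t_4 = 16; t_5 = 14; t_6 = 10; t_7 = 20; t_8 = 22.
Since (t_7, t_8) = (t_1, t_2) = (20, 22) (two consecutive terms determine the rest), the sequence is periodic with period 6.
(109 - 1) mod 6 = 0, so t_{109} = t_1 = 20.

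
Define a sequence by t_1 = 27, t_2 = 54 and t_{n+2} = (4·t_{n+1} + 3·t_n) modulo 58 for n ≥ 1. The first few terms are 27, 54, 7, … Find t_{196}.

We have t_1 = 27,  t_2 = 54,  t_3 = 7,  t_4 = 16,  t_5 = 27,  t_6 = 40,  t_7 = 9,  t_8 = 40,  t_9 = 13,  t_{10} = 56,  t_{11} = 31,  t_{12} = 2,  t_{13} = 43,  t_{14} = 4,  t_{15} = 29,  t_{16} = 12,  t_{17} = 19,  t_{18} = 54,  t_{19} = 41,  t_{20} = 36,  t_{21} = 35,  t_{22} = 16,  t_{23} = 53,  t_{24} = 28,  t_{25} = 39,  t_{26} = 8,  t_{27} = 33,  t_{28} = 40,  t_{29} = 27,  t_{30} = 54.
Since (t_{29}, t_{30}) = (t_1, t_2) = (27, 54) (two consecutive terms determine the rest), the sequence is periodic with period 28.
(196 - 1) mod 28 = 27, so t_{196} = t_{28} = 40.

40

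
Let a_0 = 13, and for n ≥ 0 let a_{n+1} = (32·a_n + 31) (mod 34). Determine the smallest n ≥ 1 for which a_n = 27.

We have a_0 = 13, a_1 = 5, a_2 = 21, a_3 = 23, a_4 = 19, a_5 = 27, a_6 = 11, a_7 = 9, a_8 = 13.
Since a_8 = a_0 = 13, the sequence is periodic with period 8.
The value 27 first appears (with n ≥ 1) at a_5.

5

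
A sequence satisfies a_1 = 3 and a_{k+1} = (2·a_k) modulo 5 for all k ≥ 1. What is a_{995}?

2

Computing terms: a_1 = 3,  a_2 = 1,  a_3 = 2,  a_4 = 4,  a_5 = 3.
The sequence repeats with period 4.
(995 - 1) mod 4 = 2, so a_{995} = a_3 = 2.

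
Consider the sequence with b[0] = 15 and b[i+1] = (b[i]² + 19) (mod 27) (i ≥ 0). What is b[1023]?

Computing terms: b[0] = 15, b[1] = 1, b[2] = 20, b[3] = 14, b[4] = 26, b[5] = 20.
Since b[5] = b[2] = 20, the sequence is eventually periodic: after a pre-period of length 2 it cycles with period 3.
For i ≥ 2, b[i] depends only on (i - 2) mod 3. (1023 - 2) mod 3 = 1, so b[1023] = b[3] = 14.

14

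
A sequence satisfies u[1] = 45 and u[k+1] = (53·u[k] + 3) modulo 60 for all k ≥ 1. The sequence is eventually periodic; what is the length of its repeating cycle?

4

We have u[1] = 45; u[2] = 48; u[3] = 27; u[4] = 54; u[5] = 45.
Since u[5] = u[1] = 45, the sequence is periodic with period 4.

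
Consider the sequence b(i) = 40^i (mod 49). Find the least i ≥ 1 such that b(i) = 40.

1

We have b(0) = 1,  b(1) = 40,  b(2) = 32,  b(3) = 6,  b(4) = 44,  b(5) = 45,  b(6) = 36,  b(7) = 19,  b(8) = 25,  b(9) = 20,  b(10) = 16,  b(11) = 3,  b(12) = 22,  b(13) = 47,  b(14) = 18,  b(15) = 34,  b(16) = 37,  b(17) = 10,  b(18) = 8,  b(19) = 26,  b(20) = 11,  b(21) = 48,  b(22) = 9,  b(23) = 17,  b(24) = 43,  b(25) = 5,  b(26) = 4,  b(27) = 13,  b(28) = 30,  b(29) = 24,  b(30) = 29,  b(31) = 33,  b(32) = 46,  b(33) = 27,  b(34) = 2,  b(35) = 31,  b(36) = 15,  b(37) = 12,  b(38) = 39,  b(39) = 41,  b(40) = 23,  b(41) = 38,  b(42) = 1.
The sequence repeats with period 42.
The value 40 first appears (with i ≥ 1) at b(1).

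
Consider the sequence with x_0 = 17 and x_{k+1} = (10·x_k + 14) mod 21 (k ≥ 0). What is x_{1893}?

x_0 = 17; x_1 = 16; x_2 = 6; x_3 = 11; x_4 = 19; x_5 = 15; x_6 = 17.
The sequence repeats with period 6.
So x_{1893} = x_{0 + ((1893-0) mod 6)} = x_3 = 11.

11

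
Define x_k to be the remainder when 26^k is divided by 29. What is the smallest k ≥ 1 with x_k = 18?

5

x_0 = 1, x_1 = 26, x_2 = 9, x_3 = 2, x_4 = 23, x_5 = 18, x_6 = 4, x_7 = 17, x_8 = 7, x_9 = 8, x_{10} = 5, x_{11} = 14, x_{12} = 16, x_{13} = 10, x_{14} = 28, x_{15} = 3, x_{16} = 20, x_{17} = 27, x_{18} = 6, x_{19} = 11, x_{20} = 25, x_{21} = 12, x_{22} = 22, x_{23} = 21, x_{24} = 24, x_{25} = 15, x_{26} = 13, x_{27} = 19, x_{28} = 1.
The sequence repeats with period 28.
The value 18 first appears (with k ≥ 1) at x_5.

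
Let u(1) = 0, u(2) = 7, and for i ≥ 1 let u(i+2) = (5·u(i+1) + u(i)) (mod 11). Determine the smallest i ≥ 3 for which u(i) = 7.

19

We have u(1) = 0,  u(2) = 7,  u(3) = 2,  u(4) = 6,  u(5) = 10,  u(6) = 1,  u(7) = 4,  u(8) = 10,  u(9) = 10,  u(10) = 5,  u(11) = 2,  u(12) = 4,  u(13) = 0,  u(14) = 4,  u(15) = 9,  u(16) = 5,  u(17) = 1,  u(18) = 10,  u(19) = 7,  u(20) = 1,  u(21) = 1,  u(22) = 6,  u(23) = 9,  u(24) = 7,  u(25) = 0,  u(26) = 7.
Since (u(25), u(26)) = (u(1), u(2)) = (0, 7) (two consecutive terms determine the rest), the sequence is periodic with period 24.
The value 7 first appears (with i ≥ 3) at u(19).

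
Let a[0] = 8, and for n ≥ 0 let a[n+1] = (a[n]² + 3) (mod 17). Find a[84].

7

a[0] = 8,  a[1] = 16,  a[2] = 4,  a[3] = 2,  a[4] = 7,  a[5] = 1,  a[6] = 4.
Since a[6] = a[2] = 4, the sequence is eventually periodic: after a pre-period of length 2 it cycles with period 4.
For n ≥ 2, a[n] depends only on (n - 2) mod 4. (84 - 2) mod 4 = 2, so a[84] = a[4] = 7.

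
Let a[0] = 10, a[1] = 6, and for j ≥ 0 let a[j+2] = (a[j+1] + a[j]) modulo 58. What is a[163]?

8

a[0] = 10; a[1] = 6; a[2] = 16; a[3] = 22; a[4] = 38; a[5] = 2; a[6] = 40; a[7] = 42; a[8] = 24; a[9] = 8; a[10] = 32; a[11] = 40; a[12] = 14; a[13] = 54; a[14] = 10; a[15] = 6.
The sequence repeats with period 14.
(163 - 0) mod 14 = 9, so a[163] = a[9] = 8.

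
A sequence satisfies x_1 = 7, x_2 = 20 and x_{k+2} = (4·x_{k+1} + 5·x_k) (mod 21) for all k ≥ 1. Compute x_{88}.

14

We have x_1 = 7; x_2 = 20; x_3 = 10; x_4 = 14; x_5 = 1; x_6 = 11; x_7 = 7; x_8 = 20.
Since (x_7, x_8) = (x_1, x_2) = (7, 20) (two consecutive terms determine the rest), the sequence is periodic with period 6.
(88 - 1) mod 6 = 3, so x_{88} = x_4 = 14.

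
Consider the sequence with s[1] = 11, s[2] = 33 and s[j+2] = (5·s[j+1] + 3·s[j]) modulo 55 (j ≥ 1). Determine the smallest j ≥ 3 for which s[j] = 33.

s[1] = 11; s[2] = 33; s[3] = 33; s[4] = 44; s[5] = 44; s[6] = 22; s[7] = 22; s[8] = 11; s[9] = 11; s[10] = 33.
The sequence repeats with period 8.
The value 33 first appears (with j ≥ 3) at s[3].

3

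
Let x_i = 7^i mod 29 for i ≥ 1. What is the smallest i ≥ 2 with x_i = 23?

4

x_1 = 7; x_2 = 20; x_3 = 24; x_4 = 23; x_5 = 16; x_6 = 25; x_7 = 1; x_8 = 7.
The sequence repeats with period 7.
The value 23 first appears (with i ≥ 2) at x_4.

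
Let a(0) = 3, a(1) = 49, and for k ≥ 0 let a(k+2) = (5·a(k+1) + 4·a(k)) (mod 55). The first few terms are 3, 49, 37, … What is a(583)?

Computing terms: a(0) = 3, a(1) = 49, a(2) = 37, a(3) = 51, a(4) = 18, a(5) = 19, a(6) = 2, a(7) = 31, a(8) = 53, a(9) = 4, a(10) = 12, a(11) = 21, a(12) = 43, a(13) = 24, a(14) = 17, a(15) = 16, a(16) = 38, a(17) = 34, a(18) = 47, a(19) = 41, a(20) = 8, a(21) = 39, a(22) = 7, a(23) = 26, a(24) = 48, a(25) = 14, a(26) = 42, a(27) = 46, a(28) = 13, a(29) = 29, a(30) = 32, a(31) = 1, a(32) = 23, a(33) = 9, a(34) = 27, a(35) = 6, a(36) = 28, a(37) = 54, a(38) = 52, a(39) = 36, a(40) = 3, a(41) = 49.
The sequence repeats with period 40.
So a(583) = a(0 + ((583-0) mod 40)) = a(23) = 26.

26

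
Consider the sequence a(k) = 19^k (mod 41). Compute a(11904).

18

a(0) = 1; a(1) = 19; a(2) = 33; a(3) = 12; a(4) = 23; a(5) = 27; a(6) = 21; a(7) = 30; a(8) = 37; a(9) = 6; a(10) = 32; a(11) = 34; a(12) = 31; a(13) = 15; a(14) = 39; a(15) = 3; a(16) = 16; a(17) = 17; a(18) = 36; a(19) = 28; a(20) = 40; a(21) = 22; a(22) = 8; a(23) = 29; a(24) = 18; a(25) = 14; a(26) = 20; a(27) = 11; a(28) = 4; a(29) = 35; a(30) = 9; a(31) = 7; a(32) = 10; a(33) = 26; a(34) = 2; a(35) = 38; a(36) = 25; a(37) = 24; a(38) = 5; a(39) = 13; a(40) = 1.
The sequence repeats with period 40.
So a(11904) = a(0 + ((11904-0) mod 40)) = a(24) = 18.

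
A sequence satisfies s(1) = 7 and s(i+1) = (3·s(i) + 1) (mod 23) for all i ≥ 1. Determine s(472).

Listing terms: s(1) = 7,  s(2) = 22,  s(3) = 21,  s(4) = 18,  s(5) = 9,  s(6) = 5,  s(7) = 16,  s(8) = 3,  s(9) = 10,  s(10) = 8,  s(11) = 2,  s(12) = 7.
Since s(12) = s(1) = 7, the sequence is periodic with period 11.
So s(472) = s(1 + ((472-1) mod 11)) = s(10) = 8.

8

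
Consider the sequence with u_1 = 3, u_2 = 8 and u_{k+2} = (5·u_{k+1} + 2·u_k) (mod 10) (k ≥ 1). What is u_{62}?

Listing terms: u_1 = 3, u_2 = 8, u_3 = 6, u_4 = 6, u_5 = 2, u_6 = 2, u_7 = 4, u_8 = 4, u_9 = 8, u_{10} = 8, u_{11} = 6.
Since (u_{10}, u_{11}) = (u_2, u_3) = (8, 6) (two consecutive terms determine the rest), the sequence is eventually periodic: after a pre-period of length 1 it cycles with period 8.
For k ≥ 2, u_k depends only on (k - 2) mod 8. (62 - 2) mod 8 = 4, so u_{62} = u_6 = 2.

2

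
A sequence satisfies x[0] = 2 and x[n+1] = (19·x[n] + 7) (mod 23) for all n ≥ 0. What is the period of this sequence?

22

We have x[0] = 2; x[1] = 22; x[2] = 11; x[3] = 9; x[4] = 17; x[5] = 8; x[6] = 21; x[7] = 15; x[8] = 16; x[9] = 12; x[10] = 5; x[11] = 10; x[12] = 13; x[13] = 1; x[14] = 3; x[15] = 18; x[16] = 4; x[17] = 14; x[18] = 20; x[19] = 19; x[20] = 0; x[21] = 7; x[22] = 2.
Since x[22] = x[0] = 2, the sequence is periodic with period 22.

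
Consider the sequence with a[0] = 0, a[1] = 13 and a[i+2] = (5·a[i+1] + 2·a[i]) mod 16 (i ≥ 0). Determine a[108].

We have a[0] = 0; a[1] = 13; a[2] = 1; a[3] = 15; a[4] = 13; a[5] = 15; a[6] = 5; a[7] = 7; a[8] = 13; a[9] = 15.
Since (a[8], a[9]) = (a[4], a[5]) = (13, 15) (two consecutive terms determine the rest), the sequence is eventually periodic: after a pre-period of length 4 it cycles with period 4.
For i ≥ 4, a[i] depends only on (i - 4) mod 4. (108 - 4) mod 4 = 0, so a[108] = a[4] = 13.

13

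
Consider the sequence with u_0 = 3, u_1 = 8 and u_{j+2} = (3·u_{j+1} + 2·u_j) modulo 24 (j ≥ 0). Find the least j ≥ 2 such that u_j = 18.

Listing terms: u_0 = 3; u_1 = 8; u_2 = 6; u_3 = 10; u_4 = 18; u_5 = 2; u_6 = 18; u_7 = 10; u_8 = 18.
Since (u_7, u_8) = (u_3, u_4) = (10, 18) (two consecutive terms determine the rest), the sequence is eventually periodic: after a pre-period of length 3 it cycles with period 4.
The value 18 first appears (with j ≥ 2) at u_4.

4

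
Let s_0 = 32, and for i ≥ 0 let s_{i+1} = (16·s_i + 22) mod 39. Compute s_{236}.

25

s_0 = 32; s_1 = 27; s_2 = 25; s_3 = 32.
Since s_3 = s_0 = 32, the sequence is periodic with period 3.
So s_{236} = s_{0 + ((236-0) mod 3)} = s_2 = 25.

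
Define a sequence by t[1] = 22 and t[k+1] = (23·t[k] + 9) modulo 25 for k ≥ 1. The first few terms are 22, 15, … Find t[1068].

21

We have t[1] = 22, t[2] = 15, t[3] = 4, t[4] = 1, t[5] = 7, t[6] = 20, t[7] = 19, t[8] = 21, t[9] = 17, t[10] = 0, t[11] = 9, t[12] = 16, t[13] = 2, t[14] = 5, t[15] = 24, t[16] = 11, t[17] = 12, t[18] = 10, t[19] = 14, t[20] = 6, t[21] = 22.
Since t[21] = t[1] = 22, the sequence is periodic with period 20.
So t[1068] = t[1 + ((1068-1) mod 20)] = t[8] = 21.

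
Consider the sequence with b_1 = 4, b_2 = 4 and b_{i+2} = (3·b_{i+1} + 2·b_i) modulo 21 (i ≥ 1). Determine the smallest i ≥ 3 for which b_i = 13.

5

b_1 = 4,  b_2 = 4,  b_3 = 20,  b_4 = 5,  b_5 = 13,  b_6 = 7,  b_7 = 5,  b_8 = 8,  b_9 = 13,  b_{10} = 13,  b_{11} = 2,  b_{12} = 11,  b_{13} = 16,  b_{14} = 7,  b_{15} = 11,  b_{16} = 5,  b_{17} = 16,  b_{18} = 16,  b_{19} = 17,  b_{20} = 20,  b_{21} = 10,  b_{22} = 7,  b_{23} = 20,  b_{24} = 11,  b_{25} = 10,  b_{26} = 10,  b_{27} = 8,  b_{28} = 2,  b_{29} = 1,  b_{30} = 7,  b_{31} = 2,  b_{32} = 20,  b_{33} = 1,  b_{34} = 1,  b_{35} = 5,  b_{36} = 17,  b_{37} = 19,  b_{38} = 7,  b_{39} = 17,  b_{40} = 2,  b_{41} = 19,  b_{42} = 19,  b_{43} = 11,  b_{44} = 8,  b_{45} = 4,  b_{46} = 7,  b_{47} = 8,  b_{48} = 17,  b_{49} = 4,  b_{50} = 4.
The sequence repeats with period 48.
The value 13 first appears (with i ≥ 3) at b_5.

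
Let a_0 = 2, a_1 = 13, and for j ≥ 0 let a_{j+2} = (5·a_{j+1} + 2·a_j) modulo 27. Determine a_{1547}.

Computing terms: a_0 = 2; a_1 = 13; a_2 = 15; a_3 = 20; a_4 = 22; a_5 = 15; a_6 = 11; a_7 = 4; a_8 = 15; a_9 = 2; a_{10} = 13.
Since (a_9, a_{10}) = (a_0, a_1) = (2, 13) (two consecutive terms determine the rest), the sequence is periodic with period 9.
(1547 - 0) mod 9 = 8, so a_{1547} = a_8 = 15.

15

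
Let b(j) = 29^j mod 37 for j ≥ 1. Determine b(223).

8

b(1) = 29,  b(2) = 27,  b(3) = 6,  b(4) = 26,  b(5) = 14,  b(6) = 36,  b(7) = 8,  b(8) = 10,  b(9) = 31,  b(10) = 11,  b(11) = 23,  b(12) = 1,  b(13) = 29.
The sequence repeats with period 12.
(223 - 1) mod 12 = 6, so b(223) = b(7) = 8.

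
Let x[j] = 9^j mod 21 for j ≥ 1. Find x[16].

We have x[1] = 9,  x[2] = 18,  x[3] = 15,  x[4] = 9.
Since x[4] = x[1] = 9, the sequence is periodic with period 3.
(16 - 1) mod 3 = 0, so x[16] = x[1] = 9.

9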